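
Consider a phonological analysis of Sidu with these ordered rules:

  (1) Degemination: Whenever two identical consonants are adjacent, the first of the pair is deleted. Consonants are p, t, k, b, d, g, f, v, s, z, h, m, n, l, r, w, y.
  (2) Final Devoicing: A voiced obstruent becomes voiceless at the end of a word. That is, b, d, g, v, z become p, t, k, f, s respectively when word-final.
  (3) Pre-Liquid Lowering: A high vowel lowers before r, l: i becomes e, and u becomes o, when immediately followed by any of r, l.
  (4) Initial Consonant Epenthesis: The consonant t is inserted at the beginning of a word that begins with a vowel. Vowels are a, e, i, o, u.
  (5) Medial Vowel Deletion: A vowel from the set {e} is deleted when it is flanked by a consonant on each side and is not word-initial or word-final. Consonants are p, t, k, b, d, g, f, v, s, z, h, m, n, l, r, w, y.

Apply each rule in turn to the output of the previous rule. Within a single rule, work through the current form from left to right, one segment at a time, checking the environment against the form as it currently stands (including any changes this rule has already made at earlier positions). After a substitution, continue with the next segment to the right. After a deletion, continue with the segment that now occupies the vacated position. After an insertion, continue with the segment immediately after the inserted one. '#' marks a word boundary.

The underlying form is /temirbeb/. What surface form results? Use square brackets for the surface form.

[tmrbp]

(1) Degemination: no change — [temirbeb]
(2) Final Devoicing: [temirbeb] → [temirbep]
(3) Pre-Liquid Lowering: [temirbep] → [temerbep]
(4) Initial Consonant Epenthesis: no change — [temerbep]
(5) Medial Vowel Deletion: [temerbep] → [tmrbp]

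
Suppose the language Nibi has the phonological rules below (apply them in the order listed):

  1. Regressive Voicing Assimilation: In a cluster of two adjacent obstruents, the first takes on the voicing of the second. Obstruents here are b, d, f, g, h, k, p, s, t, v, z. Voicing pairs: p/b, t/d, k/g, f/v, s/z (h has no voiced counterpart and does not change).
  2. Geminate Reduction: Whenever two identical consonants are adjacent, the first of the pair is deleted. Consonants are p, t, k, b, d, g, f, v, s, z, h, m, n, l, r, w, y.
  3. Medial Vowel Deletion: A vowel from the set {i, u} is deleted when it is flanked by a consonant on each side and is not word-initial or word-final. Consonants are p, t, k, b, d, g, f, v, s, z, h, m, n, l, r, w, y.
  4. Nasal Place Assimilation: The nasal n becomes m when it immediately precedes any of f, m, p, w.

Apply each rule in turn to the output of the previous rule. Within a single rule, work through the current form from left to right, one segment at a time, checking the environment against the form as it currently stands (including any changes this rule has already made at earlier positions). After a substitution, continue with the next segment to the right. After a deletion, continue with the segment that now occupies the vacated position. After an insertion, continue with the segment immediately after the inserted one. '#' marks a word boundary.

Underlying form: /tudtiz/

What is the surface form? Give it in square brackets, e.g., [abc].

1 Regressive Voicing Assimilation: [tudtiz] → [tuttiz]
2 Geminate Reduction: [tuttiz] → [tutiz]
3 Medial Vowel Deletion: [tutiz] → [ttz]
4 Nasal Place Assimilation: no change — [ttz]

[ttz]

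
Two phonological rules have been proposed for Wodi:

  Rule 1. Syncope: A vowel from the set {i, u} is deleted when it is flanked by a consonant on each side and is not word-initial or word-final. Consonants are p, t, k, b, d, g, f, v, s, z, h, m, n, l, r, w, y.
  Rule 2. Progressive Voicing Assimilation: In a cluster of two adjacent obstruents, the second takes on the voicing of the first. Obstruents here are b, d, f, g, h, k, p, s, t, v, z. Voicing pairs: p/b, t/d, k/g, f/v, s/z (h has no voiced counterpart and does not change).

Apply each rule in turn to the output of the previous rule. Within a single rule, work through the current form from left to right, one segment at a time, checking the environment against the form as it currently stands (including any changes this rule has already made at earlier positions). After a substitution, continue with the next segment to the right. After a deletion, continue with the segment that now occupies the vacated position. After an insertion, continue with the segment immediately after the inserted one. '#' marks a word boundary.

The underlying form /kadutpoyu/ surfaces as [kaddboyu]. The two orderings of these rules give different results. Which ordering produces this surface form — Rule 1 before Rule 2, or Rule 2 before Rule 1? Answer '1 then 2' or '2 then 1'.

Order 1 then 2:
  1 Syncope: [kadutpoyu] → [kadtpoyu]
  2 Progressive Voicing Assimilation: [kadtpoyu] → [kaddboyu]
  result: [kaddboyu]
Order 2 then 1:
  2 Progressive Voicing Assimilation: no change — [kadutpoyu]
  1 Syncope: [kadutpoyu] → [kadtpoyu]
  result: [kadtpoyu]

1 then 2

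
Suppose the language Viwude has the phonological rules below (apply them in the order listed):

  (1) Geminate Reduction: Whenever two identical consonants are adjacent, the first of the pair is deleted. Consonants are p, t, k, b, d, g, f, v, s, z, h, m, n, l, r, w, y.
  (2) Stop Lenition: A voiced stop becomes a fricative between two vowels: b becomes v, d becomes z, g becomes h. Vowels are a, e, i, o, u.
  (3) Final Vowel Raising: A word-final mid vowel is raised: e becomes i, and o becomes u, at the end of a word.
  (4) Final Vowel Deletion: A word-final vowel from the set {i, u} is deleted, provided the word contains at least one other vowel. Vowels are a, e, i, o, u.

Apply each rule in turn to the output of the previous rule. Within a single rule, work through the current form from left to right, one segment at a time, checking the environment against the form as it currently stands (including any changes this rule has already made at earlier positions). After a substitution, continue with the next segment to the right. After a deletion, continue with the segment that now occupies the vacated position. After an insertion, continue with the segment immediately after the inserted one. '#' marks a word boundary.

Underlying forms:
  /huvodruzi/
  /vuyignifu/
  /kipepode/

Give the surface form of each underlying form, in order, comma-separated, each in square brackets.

/huvodruzi/:
  (1) Geminate Reduction: no change — [huvodruzi]
  (2) Stop Lenition: no change — [huvodruzi]
  (3) Final Vowel Raising: no change — [huvodruzi]
  (4) Final Vowel Deletion: [huvodruzi] → [huvodruz]
/vuyignifu/:
  (1) Geminate Reduction: no change — [vuyignifu]
  (2) Stop Lenition: no change — [vuyignifu]
  (3) Final Vowel Raising: no change — [vuyignifu]
  (4) Final Vowel Deletion: [vuyignifu] → [vuyignif]
/kipepode/:
  (1) Geminate Reduction: no change — [kipepode]
  (2) Stop Lenition: [kipepode] → [kipepoze]
  (3) Final Vowel Raising: [kipepoze] → [kipepozi]
  (4) Final Vowel Deletion: [kipepozi] → [kipepoz]

[huvodruz], [vuyignif], [kipepoz]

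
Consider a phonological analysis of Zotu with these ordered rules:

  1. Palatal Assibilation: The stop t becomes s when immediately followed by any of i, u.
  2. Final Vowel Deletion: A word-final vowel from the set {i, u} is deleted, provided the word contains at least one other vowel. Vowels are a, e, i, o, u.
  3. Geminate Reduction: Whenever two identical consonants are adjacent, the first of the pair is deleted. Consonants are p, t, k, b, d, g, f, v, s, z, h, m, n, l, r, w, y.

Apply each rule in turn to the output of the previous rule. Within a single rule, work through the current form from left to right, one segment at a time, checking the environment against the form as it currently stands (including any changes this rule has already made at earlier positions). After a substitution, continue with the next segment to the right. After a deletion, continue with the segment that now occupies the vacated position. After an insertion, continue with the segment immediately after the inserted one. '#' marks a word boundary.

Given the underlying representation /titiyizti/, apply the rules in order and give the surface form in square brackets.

[sisiyizs]

1 Palatal Assibilation: [titiyizti] → [sisiyizsi]
2 Final Vowel Deletion: [sisiyizsi] → [sisiyizs]
3 Geminate Reduction: no change — [sisiyizs]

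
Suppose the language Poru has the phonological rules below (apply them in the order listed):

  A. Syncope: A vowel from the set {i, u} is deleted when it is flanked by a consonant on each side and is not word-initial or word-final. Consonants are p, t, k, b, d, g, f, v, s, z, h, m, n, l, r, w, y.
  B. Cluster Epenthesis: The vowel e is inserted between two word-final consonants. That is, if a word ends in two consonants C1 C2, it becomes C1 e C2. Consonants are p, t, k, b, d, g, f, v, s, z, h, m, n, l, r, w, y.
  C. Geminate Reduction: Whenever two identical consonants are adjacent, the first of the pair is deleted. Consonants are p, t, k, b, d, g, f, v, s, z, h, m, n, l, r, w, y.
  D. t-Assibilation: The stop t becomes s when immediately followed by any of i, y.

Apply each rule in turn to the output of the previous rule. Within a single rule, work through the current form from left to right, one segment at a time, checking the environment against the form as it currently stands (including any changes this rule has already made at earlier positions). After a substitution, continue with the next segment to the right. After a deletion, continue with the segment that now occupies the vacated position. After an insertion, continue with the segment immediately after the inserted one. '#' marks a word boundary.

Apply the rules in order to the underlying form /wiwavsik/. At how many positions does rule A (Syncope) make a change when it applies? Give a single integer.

2

A Syncope: [wiwavsik] → [wwavsk]
B Cluster Epenthesis: [wwavsk] → [wwavsek]
C Geminate Reduction: [wwavsek] → [wavsek]
D t-Assibilation: no change — [wavsek]
Rule A changed 2 position(s).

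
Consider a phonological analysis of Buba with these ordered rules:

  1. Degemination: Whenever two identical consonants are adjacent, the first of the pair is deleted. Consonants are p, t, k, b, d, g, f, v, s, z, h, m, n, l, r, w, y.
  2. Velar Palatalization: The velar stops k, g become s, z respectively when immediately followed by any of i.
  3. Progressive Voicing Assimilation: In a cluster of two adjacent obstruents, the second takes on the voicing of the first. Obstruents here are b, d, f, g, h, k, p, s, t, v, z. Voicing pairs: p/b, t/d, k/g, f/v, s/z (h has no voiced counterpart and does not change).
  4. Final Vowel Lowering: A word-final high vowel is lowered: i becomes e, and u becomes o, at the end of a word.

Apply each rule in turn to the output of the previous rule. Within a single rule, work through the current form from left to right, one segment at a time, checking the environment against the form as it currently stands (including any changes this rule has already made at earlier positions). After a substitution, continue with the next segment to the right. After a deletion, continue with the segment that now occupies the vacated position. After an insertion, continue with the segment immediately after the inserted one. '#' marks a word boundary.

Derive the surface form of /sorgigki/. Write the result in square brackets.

[sorzigze]

1 Degemination: no change — [sorgigki]
2 Velar Palatalization: [sorgigki] → [sorzigsi]
3 Progressive Voicing Assimilation: [sorzigsi] → [sorzigzi]
4 Final Vowel Lowering: [sorzigzi] → [sorzigze]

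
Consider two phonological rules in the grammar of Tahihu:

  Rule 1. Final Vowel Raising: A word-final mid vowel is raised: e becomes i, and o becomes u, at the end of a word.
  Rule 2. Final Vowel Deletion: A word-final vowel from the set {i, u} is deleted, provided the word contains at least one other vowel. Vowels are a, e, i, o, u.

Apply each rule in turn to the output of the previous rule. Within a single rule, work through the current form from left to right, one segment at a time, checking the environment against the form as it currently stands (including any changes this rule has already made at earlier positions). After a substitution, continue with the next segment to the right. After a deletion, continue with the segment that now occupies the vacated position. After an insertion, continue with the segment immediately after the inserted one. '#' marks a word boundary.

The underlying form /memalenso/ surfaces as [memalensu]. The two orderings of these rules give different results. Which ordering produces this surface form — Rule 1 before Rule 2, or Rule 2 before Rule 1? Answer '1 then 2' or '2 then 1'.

2 then 1

Order 1 then 2:
  1 Final Vowel Raising: [memalenso] → [memalensu]
  2 Final Vowel Deletion: [memalensu] → [memalens]
  result: [memalens]
Order 2 then 1:
  2 Final Vowel Deletion: no change — [memalenso]
  1 Final Vowel Raising: [memalenso] → [memalensu]
  result: [memalensu]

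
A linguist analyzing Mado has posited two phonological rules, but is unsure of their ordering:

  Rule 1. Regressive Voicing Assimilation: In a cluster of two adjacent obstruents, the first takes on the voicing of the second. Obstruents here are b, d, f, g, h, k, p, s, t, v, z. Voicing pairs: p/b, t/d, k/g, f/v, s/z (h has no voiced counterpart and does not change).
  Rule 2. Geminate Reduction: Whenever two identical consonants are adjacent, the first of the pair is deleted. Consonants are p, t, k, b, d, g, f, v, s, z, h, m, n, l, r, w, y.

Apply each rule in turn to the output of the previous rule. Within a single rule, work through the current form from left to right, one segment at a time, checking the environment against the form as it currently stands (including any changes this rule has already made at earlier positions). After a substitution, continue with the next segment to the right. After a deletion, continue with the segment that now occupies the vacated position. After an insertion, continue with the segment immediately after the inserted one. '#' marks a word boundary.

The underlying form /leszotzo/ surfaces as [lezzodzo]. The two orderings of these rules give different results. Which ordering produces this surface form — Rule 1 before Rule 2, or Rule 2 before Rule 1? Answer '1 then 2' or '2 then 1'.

2 then 1

Order 1 then 2:
  1 Regressive Voicing Assimilation: [leszotzo] → [lezzodzo]
  2 Geminate Reduction: [lezzodzo] → [lezodzo]
  result: [lezodzo]
Order 2 then 1:
  2 Geminate Reduction: no change — [leszotzo]
  1 Regressive Voicing Assimilation: [leszotzo] → [lezzodzo]
  result: [lezzodzo]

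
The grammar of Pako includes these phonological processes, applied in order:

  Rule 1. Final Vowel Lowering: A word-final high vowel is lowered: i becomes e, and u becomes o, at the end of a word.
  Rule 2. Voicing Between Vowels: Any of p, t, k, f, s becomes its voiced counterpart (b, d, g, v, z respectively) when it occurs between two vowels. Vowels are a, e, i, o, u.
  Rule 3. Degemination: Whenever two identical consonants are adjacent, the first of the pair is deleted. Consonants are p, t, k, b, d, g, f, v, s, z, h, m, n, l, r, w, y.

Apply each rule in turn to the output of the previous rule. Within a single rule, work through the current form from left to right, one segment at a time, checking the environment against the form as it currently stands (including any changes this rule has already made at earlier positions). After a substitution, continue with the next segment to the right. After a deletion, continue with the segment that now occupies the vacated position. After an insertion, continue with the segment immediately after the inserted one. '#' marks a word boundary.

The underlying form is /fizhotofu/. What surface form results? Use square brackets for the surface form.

Rule 1 Final Vowel Lowering: [fizhotofu] → [fizhotofo]
Rule 2 Voicing Between Vowels: [fizhotofo] → [fizhodovo]
Rule 3 Degemination: no change — [fizhodovo]

[fizhodovo]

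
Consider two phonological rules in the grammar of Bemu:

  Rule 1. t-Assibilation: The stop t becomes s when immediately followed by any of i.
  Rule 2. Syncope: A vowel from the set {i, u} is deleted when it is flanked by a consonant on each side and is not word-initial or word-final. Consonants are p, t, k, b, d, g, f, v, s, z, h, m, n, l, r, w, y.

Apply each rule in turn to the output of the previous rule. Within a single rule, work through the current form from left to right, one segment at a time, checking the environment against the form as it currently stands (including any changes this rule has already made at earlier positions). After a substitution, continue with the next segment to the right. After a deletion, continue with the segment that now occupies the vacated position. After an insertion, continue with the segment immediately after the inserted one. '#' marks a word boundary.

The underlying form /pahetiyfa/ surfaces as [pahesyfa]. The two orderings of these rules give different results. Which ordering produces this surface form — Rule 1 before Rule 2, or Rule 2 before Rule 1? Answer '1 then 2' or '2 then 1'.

1 then 2

Order 1 then 2:
  1 t-Assibilation: [pahetiyfa] → [pahesiyfa]
  2 Syncope: [pahesiyfa] → [pahesyfa]
  result: [pahesyfa]
Order 2 then 1:
  2 Syncope: [pahetiyfa] → [pahetyfa]
  1 t-Assibilation: no change — [pahetyfa]
  result: [pahetyfa]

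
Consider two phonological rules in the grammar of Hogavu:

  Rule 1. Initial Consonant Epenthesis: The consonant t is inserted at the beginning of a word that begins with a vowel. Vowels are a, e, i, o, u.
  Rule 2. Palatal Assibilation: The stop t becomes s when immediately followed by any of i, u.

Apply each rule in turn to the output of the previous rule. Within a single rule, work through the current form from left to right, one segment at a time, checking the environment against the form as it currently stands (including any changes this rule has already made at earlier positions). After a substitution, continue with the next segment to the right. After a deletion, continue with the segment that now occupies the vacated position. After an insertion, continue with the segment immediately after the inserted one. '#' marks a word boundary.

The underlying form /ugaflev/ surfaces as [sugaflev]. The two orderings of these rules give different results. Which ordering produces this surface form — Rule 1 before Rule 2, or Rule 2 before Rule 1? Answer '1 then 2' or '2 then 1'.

1 then 2

Order 1 then 2:
  1 Initial Consonant Epenthesis: [ugaflev] → [tugaflev]
  2 Palatal Assibilation: [tugaflev] → [sugaflev]
  result: [sugaflev]
Order 2 then 1:
  2 Palatal Assibilation: no change — [ugaflev]
  1 Initial Consonant Epenthesis: [ugaflev] → [tugaflev]
  result: [tugaflev]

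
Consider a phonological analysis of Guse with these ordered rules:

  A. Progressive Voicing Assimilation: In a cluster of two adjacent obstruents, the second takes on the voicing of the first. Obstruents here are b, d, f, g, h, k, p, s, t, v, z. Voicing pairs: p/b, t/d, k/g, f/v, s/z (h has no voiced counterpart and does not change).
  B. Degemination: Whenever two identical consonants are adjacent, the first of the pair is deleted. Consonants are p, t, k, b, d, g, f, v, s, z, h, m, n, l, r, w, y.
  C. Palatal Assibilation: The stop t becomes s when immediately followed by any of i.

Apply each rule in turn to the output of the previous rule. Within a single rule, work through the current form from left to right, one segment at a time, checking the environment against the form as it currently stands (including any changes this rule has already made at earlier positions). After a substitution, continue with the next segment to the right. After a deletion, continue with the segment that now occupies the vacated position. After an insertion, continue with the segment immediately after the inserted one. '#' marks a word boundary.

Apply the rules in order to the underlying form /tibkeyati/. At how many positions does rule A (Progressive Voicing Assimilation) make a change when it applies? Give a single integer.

A Progressive Voicing Assimilation: [tibkeyati] → [tibgeyati]
B Degemination: no change — [tibgeyati]
C Palatal Assibilation: [tibgeyati] → [sibgeyasi]
Rule A changed 1 position(s).

1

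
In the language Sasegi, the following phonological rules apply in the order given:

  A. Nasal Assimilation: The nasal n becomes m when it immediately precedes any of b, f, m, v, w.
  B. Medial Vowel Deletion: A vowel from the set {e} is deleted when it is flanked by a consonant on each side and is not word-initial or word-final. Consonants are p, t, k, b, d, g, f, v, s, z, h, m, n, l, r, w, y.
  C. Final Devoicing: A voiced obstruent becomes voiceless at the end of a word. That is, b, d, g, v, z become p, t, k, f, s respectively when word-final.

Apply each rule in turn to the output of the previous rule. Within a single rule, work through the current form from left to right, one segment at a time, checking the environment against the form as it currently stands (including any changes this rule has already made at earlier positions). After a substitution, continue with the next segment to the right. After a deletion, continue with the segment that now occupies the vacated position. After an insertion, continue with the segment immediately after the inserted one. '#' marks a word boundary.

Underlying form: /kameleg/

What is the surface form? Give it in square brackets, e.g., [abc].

[kamlk]

A Nasal Assimilation: no change — [kameleg]
B Medial Vowel Deletion: [kameleg] → [kamlg]
C Final Devoicing: [kamlg] → [kamlk]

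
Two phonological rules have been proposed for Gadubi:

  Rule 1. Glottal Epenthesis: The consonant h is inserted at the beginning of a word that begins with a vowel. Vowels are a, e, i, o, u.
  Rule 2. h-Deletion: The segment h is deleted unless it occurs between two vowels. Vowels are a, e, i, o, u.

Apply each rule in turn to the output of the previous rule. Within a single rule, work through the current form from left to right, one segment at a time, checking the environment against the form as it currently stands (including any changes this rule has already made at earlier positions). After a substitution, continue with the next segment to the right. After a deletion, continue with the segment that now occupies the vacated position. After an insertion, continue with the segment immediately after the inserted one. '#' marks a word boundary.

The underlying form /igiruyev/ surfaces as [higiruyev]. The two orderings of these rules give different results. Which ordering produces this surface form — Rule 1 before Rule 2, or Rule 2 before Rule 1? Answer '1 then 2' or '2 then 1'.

2 then 1

Order 1 then 2:
  1 Glottal Epenthesis: [igiruyev] → [higiruyev]
  2 h-Deletion: [higiruyev] → [igiruyev]
  result: [igiruyev]
Order 2 then 1:
  2 h-Deletion: no change — [igiruyev]
  1 Glottal Epenthesis: [igiruyev] → [higiruyev]
  result: [higiruyev]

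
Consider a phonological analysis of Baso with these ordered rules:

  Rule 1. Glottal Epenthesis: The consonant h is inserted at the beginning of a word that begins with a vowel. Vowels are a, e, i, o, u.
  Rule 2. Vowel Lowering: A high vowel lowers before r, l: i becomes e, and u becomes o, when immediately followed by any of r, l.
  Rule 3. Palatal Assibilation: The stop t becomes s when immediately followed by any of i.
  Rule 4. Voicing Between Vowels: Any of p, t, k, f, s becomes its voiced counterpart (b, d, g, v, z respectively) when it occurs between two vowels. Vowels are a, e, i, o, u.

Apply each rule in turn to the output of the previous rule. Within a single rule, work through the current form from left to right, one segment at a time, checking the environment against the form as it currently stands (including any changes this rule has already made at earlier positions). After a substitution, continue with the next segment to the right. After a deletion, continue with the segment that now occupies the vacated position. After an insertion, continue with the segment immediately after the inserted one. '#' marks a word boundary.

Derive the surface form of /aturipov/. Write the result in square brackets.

Rule 1 Glottal Epenthesis: [aturipov] → [haturipov]
Rule 2 Vowel Lowering: [haturipov] → [hatoripov]
Rule 3 Palatal Assibilation: no change — [hatoripov]
Rule 4 Voicing Between Vowels: [hatoripov] → [hadoribov]

[hadoribov]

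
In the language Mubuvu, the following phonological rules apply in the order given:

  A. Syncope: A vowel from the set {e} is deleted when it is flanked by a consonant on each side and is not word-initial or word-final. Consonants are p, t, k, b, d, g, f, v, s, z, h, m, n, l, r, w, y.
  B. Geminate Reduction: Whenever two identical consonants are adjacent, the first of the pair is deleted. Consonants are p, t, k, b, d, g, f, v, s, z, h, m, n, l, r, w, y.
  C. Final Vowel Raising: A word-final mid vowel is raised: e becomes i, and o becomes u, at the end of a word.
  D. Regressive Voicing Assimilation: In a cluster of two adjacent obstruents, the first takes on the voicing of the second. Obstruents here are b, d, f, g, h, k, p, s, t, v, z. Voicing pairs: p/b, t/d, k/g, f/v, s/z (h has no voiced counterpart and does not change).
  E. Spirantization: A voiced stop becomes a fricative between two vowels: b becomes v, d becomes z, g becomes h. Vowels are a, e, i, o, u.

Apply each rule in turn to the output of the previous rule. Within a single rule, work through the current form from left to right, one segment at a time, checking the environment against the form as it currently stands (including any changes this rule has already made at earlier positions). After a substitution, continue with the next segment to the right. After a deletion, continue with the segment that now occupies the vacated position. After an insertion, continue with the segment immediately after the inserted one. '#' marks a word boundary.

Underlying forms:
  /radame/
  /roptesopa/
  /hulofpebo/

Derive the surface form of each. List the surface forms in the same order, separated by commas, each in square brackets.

/radame/:
  A Syncope: no change — [radame]
  B Geminate Reduction: no change — [radame]
  C Final Vowel Raising: [radame] → [radami]
  D Regressive Voicing Assimilation: no change — [radami]
  E Spirantization: [radami] → [razami]
/roptesopa/:
  A Syncope: [roptesopa] → [roptsopa]
  B Geminate Reduction: no change — [roptsopa]
  C Final Vowel Raising: no change — [roptsopa]
  D Regressive Voicing Assimilation: no change — [roptsopa]
  E Spirantization: no change — [roptsopa]
/hulofpebo/:
  A Syncope: [hulofpebo] → [hulofpbo]
  B Geminate Reduction: no change — [hulofpbo]
  C Final Vowel Raising: [hulofpbo] → [hulofpbu]
  D Regressive Voicing Assimilation: [hulofpbu] → [hulofbbu]
  E Spirantization: no change — [hulofbbu]

[razami], [roptsopa], [hulofbbu]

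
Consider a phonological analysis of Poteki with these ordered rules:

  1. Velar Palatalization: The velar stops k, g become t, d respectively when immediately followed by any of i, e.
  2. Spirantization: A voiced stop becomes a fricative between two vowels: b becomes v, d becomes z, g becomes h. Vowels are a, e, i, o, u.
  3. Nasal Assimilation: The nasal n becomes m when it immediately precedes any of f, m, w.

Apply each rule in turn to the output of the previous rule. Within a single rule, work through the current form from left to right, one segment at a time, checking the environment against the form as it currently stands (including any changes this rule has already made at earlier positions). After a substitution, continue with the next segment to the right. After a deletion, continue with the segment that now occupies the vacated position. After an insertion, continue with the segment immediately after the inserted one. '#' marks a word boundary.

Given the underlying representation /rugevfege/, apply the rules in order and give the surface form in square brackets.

[ruzevfeze]

1 Velar Palatalization: [rugevfege] → [rudevfede]
2 Spirantization: [rudevfede] → [ruzevfeze]
3 Nasal Assimilation: no change — [ruzevfeze]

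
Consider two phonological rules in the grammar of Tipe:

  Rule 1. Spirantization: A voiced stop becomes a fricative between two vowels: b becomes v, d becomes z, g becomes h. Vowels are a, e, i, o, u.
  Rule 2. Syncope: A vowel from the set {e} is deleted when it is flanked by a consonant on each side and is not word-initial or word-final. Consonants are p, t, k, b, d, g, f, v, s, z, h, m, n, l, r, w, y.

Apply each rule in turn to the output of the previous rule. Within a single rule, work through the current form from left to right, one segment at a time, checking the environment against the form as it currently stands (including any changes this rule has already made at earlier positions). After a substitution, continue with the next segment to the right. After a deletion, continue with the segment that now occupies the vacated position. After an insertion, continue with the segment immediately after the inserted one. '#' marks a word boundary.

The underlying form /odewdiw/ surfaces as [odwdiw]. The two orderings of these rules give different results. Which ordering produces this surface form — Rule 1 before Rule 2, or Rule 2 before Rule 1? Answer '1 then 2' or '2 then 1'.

2 then 1

Order 1 then 2:
  1 Spirantization: [odewdiw] → [ozewdiw]
  2 Syncope: [ozewdiw] → [ozwdiw]
  result: [ozwdiw]
Order 2 then 1:
  2 Syncope: [odewdiw] → [odwdiw]
  1 Spirantization: no change — [odwdiw]
  result: [odwdiw]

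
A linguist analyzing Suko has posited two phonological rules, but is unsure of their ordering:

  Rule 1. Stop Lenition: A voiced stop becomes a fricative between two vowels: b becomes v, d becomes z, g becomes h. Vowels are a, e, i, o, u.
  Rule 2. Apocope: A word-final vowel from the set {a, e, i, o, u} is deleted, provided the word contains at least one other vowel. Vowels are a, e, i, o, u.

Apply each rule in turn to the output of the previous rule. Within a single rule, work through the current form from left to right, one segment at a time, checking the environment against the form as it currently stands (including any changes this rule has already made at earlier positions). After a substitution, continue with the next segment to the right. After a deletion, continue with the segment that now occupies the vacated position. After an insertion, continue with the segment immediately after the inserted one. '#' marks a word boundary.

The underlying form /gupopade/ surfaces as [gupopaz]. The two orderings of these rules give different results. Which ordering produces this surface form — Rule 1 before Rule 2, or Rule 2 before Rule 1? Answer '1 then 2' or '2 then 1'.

Order 1 then 2:
  1 Stop Lenition: [gupopade] → [gupopaze]
  2 Apocope: [gupopaze] → [gupopaz]
  result: [gupopaz]
Order 2 then 1:
  2 Apocope: [gupopade] → [gupopad]
  1 Stop Lenition: no change — [gupopad]
  result: [gupopad]

1 then 2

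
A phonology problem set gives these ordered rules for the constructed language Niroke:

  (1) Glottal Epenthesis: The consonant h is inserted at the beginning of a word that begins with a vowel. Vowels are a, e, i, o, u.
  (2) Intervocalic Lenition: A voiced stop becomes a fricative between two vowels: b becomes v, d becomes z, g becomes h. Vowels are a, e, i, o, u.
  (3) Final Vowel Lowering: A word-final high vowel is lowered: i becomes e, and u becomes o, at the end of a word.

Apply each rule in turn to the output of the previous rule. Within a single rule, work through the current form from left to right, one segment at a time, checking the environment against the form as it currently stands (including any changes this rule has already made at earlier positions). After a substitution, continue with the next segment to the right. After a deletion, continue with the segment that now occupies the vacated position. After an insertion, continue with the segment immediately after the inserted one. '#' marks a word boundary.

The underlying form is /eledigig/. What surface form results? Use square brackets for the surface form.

[helezihig]

(1) Glottal Epenthesis: [eledigig] → [heledigig]
(2) Intervocalic Lenition: [heledigig] → [helezihig]
(3) Final Vowel Lowering: no change — [helezihig]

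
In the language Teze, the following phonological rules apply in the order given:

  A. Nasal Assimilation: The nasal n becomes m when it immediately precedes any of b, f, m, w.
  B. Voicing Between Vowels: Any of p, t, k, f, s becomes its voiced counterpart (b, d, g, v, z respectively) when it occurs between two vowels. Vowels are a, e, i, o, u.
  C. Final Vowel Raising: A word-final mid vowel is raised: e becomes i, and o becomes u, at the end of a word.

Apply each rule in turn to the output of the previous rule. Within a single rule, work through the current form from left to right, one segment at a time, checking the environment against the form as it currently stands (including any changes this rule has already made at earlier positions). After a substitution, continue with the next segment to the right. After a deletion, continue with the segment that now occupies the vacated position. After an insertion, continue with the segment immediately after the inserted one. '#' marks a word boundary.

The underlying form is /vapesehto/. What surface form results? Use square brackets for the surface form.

A Nasal Assimilation: no change — [vapesehto]
B Voicing Between Vowels: [vapesehto] → [vabezehto]
C Final Vowel Raising: [vabezehto] → [vabezehtu]

[vabezehtu]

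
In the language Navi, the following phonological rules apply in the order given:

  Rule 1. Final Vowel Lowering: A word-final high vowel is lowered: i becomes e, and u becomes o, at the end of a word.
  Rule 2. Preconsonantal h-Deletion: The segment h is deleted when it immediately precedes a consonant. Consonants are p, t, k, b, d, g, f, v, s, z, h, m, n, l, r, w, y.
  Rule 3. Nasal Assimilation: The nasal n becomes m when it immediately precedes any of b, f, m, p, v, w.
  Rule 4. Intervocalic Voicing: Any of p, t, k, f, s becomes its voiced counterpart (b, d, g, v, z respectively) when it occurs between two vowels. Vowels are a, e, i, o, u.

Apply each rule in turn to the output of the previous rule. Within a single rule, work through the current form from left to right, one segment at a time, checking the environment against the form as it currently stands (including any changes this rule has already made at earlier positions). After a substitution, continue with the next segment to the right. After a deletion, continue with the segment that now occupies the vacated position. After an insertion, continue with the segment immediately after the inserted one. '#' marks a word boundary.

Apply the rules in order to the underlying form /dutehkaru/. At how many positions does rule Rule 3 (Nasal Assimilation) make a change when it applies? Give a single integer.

Rule 1 Final Vowel Lowering: [dutehkaru] → [dutehkaro]
Rule 2 Preconsonantal h-Deletion: [dutehkaro] → [dutekaro]
Rule 3 Nasal Assimilation: no change — [dutekaro]
Rule 4 Intervocalic Voicing: [dutekaro] → [dudegaro]
Rule Rule 3 changed 0 position(s).

0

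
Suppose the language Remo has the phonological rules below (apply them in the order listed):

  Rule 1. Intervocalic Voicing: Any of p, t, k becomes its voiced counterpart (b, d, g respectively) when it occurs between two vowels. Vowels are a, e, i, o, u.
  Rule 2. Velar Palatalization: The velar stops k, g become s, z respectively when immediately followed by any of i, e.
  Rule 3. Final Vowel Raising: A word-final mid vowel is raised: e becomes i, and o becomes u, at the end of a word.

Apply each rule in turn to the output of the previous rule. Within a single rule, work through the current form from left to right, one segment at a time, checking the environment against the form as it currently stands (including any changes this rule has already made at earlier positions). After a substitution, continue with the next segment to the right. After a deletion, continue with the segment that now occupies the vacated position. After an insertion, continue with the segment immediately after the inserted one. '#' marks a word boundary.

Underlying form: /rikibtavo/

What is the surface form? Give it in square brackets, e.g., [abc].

[rizibtavu]

Rule 1 Intervocalic Voicing: [rikibtavo] → [rigibtavo]
Rule 2 Velar Palatalization: [rigibtavo] → [rizibtavo]
Rule 3 Final Vowel Raising: [rizibtavo] → [rizibtavu]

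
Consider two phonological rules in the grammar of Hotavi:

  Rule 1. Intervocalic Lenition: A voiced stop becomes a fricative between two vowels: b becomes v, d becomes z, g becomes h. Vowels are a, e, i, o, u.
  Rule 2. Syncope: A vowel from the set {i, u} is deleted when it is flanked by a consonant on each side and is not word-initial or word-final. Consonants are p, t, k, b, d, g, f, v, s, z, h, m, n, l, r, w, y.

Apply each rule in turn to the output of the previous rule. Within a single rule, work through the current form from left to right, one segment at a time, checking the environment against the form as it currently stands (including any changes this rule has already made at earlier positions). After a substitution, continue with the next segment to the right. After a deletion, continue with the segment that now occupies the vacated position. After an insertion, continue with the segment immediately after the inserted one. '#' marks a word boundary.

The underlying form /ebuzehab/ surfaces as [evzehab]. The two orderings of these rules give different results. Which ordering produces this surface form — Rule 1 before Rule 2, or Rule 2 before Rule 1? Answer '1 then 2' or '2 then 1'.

Order 1 then 2:
  1 Intervocalic Lenition: [ebuzehab] → [evuzehab]
  2 Syncope: [evuzehab] → [evzehab]
  result: [evzehab]
Order 2 then 1:
  2 Syncope: [ebuzehab] → [ebzehab]
  1 Intervocalic Lenition: no change — [ebzehab]
  result: [ebzehab]

1 then 2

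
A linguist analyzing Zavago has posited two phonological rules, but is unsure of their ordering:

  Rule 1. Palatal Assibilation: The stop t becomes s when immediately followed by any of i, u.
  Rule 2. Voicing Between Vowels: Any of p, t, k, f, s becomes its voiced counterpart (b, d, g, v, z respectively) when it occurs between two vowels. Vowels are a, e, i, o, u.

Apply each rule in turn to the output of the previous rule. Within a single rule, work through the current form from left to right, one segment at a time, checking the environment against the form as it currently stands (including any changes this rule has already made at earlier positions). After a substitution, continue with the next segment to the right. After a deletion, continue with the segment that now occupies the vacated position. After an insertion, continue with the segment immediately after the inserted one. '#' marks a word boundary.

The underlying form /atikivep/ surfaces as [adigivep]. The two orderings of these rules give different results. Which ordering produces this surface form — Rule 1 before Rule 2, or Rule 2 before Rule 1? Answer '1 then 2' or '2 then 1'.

Order 1 then 2:
  1 Palatal Assibilation: [atikivep] → [asikivep]
  2 Voicing Between Vowels: [asikivep] → [azigivep]
  result: [azigivep]
Order 2 then 1:
  2 Voicing Between Vowels: [atikivep] → [adigivep]
  1 Palatal Assibilation: no change — [adigivep]
  result: [adigivep]

2 then 1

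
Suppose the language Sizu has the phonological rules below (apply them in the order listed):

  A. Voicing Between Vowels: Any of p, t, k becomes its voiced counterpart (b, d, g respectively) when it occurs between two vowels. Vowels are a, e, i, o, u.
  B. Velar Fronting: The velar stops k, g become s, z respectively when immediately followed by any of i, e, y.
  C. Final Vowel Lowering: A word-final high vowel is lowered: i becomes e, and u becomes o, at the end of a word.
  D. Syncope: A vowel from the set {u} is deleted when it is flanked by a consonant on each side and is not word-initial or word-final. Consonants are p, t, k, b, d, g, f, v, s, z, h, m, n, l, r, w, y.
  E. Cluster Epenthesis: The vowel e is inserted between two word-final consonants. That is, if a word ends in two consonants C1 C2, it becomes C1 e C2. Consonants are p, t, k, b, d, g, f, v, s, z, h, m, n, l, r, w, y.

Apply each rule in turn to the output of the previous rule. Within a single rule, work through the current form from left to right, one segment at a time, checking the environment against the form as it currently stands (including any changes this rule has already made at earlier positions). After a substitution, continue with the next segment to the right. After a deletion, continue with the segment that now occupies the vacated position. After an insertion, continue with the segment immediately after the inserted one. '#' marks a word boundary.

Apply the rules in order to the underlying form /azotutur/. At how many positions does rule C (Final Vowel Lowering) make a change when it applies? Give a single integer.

0

A Voicing Between Vowels: [azotutur] → [azodudur]
B Velar Fronting: no change — [azodudur]
C Final Vowel Lowering: no change — [azodudur]
D Syncope: [azodudur] → [azoddr]
E Cluster Epenthesis: [azoddr] → [azodder]
Rule C changed 0 position(s).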